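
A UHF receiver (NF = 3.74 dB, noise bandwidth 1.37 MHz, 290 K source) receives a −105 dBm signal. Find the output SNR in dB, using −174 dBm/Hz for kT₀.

3.9 dB

Noise floor: N = −174 + 10 log₁₀(B) + NF
10 log₁₀(1.37×10⁶) = 61.37 dB
N = −174 + 61.37 + 3.74 = −108.89 dBm
SNR = P_sig − N = −105 − (−108.89) = 3.89 dB → 3.9 dB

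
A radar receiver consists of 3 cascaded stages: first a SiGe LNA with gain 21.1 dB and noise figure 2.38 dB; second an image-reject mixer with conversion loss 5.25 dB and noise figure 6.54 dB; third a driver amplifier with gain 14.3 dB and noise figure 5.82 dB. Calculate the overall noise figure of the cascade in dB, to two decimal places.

2.63 dB

Convert to linear (a loss of L dB is a gain of −L dB): F_i = 10^(NF_i/10), G_i = 10^(G_i,dB/10)
  Stage 1: F_1 = 10^(2.38/10) = 1.730, G_1 = 10^(21.1/10) = 128.8
  Stage 2: F_2 = 10^(6.54/10) = 4.508, G_2 = 10^(−5.25/10) = 0.2985
  Stage 3: F_3 = 10^(5.82/10) = 3.819, G_3 = 10^(14.3/10) = 26.92
Friis cascade:
  F = 1.730 + (4.508 − 1)/128.8 + (3.819 − 1)/38.46 = 1.830
NF = 10 log₁₀(1.830) = 2.63 dB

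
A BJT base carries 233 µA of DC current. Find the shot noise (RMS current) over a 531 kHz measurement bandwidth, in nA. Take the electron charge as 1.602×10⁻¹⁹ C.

I_n = √(2qI·B)
2qI·B = 2 × 1.602×10⁻¹⁹ × 2.33×10⁻⁴ × 5.31×10⁵ = 3.96×10⁻¹⁷ A²
I_n = √(3.96×10⁻¹⁷) = 6.30×10⁻⁹ A = 6.30 nA

6.30 nA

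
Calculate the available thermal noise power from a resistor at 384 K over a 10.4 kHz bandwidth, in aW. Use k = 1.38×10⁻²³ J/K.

P_n = kTB = 1.38×10⁻²³ × 384 × 1.04×10⁴ = 5.51×10⁻¹⁷ W = 55.1 aW

55.1 aW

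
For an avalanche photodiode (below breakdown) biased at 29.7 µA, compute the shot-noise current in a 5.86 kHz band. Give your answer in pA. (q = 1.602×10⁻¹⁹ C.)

I_n = √(2qI·B)
2qI·B = 2 × 1.602×10⁻¹⁹ × 2.97×10⁻⁵ × 5.86×10³ = 5.58×10⁻²⁰ A²
I_n = √(5.58×10⁻²⁰) = 2.36×10⁻¹⁰ A = 236 pA

236 pA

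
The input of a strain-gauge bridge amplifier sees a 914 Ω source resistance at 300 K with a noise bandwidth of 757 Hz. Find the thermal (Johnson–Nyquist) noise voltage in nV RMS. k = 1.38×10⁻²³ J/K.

V_n = √(4kTRB)
4kTRB = 4 × 1.38×10⁻²³ × 300 × 9.14×10² × 7.57×10² = 1.15×10⁻¹⁴ V²
V_n = √(1.15×10⁻¹⁴) = 1.07×10⁻⁷ V = 107 nV

107 nV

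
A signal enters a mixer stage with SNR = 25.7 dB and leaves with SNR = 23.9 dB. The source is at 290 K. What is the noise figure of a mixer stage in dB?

NF (dB) = SNR_in(dB) − SNR_out(dB) when the source is at T₀
NF = 25.7 − 23.9 = 1.8 dB

1.8 dB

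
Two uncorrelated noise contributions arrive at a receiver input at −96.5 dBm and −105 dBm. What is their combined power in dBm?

Convert to linear, add, convert back:
P₁ = 2.24×10⁻¹³ W, P₂ = 3.16×10⁻¹⁴ W
P_tot = 2.55×10⁻¹³ W → 10 log₁₀(P_tot / 10⁻³) = −95.9 dBm

−95.9 dBm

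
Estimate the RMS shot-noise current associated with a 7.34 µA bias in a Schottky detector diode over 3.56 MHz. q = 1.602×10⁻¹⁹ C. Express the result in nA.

I_n = √(2qI·B)
2qI·B = 2 × 1.602×10⁻¹⁹ × 7.34×10⁻⁶ × 3.56×10⁶ = 8.37×10⁻¹⁸ A²
I_n = √(8.37×10⁻¹⁸) = 2.89×10⁻⁹ A = 2.89 nA

2.89 nA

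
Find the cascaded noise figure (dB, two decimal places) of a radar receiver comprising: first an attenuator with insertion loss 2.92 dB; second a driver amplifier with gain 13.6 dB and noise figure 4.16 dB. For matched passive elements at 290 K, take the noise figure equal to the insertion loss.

7.08 dB

Convert to linear (a loss of L dB is a gain of −L dB): F_i = 10^(NF_i/10), G_i = 10^(G_i,dB/10)
  Stage 1: F_1 = 10^(2.92/10) = 1.959, G_1 = 10^(−2.92/10) = 0.5105
  Stage 2: F_2 = 10^(4.16/10) = 2.606, G_2 = 10^(13.6/10) = 22.91
Friis cascade:
  F = 1.959 + (2.606 − 1)/0.5105 = 5.105
NF = 10 log₁₀(5.105) = 7.08 dB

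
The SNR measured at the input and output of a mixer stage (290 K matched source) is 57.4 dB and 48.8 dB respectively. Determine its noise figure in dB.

8.6 dB

NF (dB) = SNR_in(dB) − SNR_out(dB) when the source is at T₀
NF = 57.4 − 48.8 = 8.6 dB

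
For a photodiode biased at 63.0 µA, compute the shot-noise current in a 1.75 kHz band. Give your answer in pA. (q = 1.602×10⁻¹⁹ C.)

I_n = √(2qI·B)
2qI·B = 2 × 1.602×10⁻¹⁹ × 6.30×10⁻⁵ × 1.75×10³ = 3.53×10⁻²⁰ A²
I_n = √(3.53×10⁻²⁰) = 1.88×10⁻¹⁰ A = 188 pA

188 pA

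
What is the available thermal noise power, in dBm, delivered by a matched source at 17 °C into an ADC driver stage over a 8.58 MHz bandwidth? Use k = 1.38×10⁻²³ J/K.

T = 17 °C + 273.15 = 290.15 K
P_n = kTB = 1.38×10⁻²³ × 290.15 × 8.58×10⁶ = 3.44×10⁻¹⁴ W
In dBm: 10 log₁₀(3.44×10⁻¹⁴ / 10⁻³) = −104.6 dBm

−104.6 dBm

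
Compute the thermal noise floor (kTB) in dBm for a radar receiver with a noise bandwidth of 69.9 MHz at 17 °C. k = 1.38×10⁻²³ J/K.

−95.5 dBm

T = 17 °C + 273.15 = 290.15 K
P_n = kTB = 1.38×10⁻²³ × 290.15 × 6.99×10⁷ = 2.80×10⁻¹³ W
In dBm: 10 log₁₀(2.80×10⁻¹³ / 10⁻³) = −95.5 dBm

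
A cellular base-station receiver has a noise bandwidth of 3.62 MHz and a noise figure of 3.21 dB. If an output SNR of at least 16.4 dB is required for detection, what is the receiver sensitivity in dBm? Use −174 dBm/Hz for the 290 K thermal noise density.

Sensitivity = −174 + 10 log₁₀(B) + NF + SNR_min
= −174 + 65.59 + 3.21 + 16.4
= −88.80 dBm → −88.8 dBm

−88.8 dBm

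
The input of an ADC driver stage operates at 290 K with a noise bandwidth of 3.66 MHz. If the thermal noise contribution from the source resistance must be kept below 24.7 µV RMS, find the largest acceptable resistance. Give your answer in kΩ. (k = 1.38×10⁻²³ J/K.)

10.4 kΩ

Johnson–Nyquist: V_n = √(4kTRB) ⇒ R = V_n² / (4kTB)
4kTB = 4 × 1.38×10⁻²³ × 290 × 3.66×10⁶ = 5.86×10⁻¹⁴
R = (2.47×10⁻⁵)² / 5.86×10⁻¹⁴ = 1.04×10⁴ Ω = 10.4 kΩ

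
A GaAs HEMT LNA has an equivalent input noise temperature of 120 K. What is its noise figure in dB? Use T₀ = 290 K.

1.50 dB

F = 1 + T_e/T₀ = 1 + 120/290 = 1.41379
NF = 10 log₁₀(1.41379) = 1.50 dB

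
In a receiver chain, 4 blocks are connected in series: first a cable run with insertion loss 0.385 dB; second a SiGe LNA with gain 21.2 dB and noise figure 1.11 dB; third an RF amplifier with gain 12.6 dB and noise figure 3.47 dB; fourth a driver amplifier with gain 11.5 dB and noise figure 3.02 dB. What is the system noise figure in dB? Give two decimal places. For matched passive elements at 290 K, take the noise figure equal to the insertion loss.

1.53 dB

Convert to linear (a loss of L dB is a gain of −L dB): F_i = 10^(NF_i/10), G_i = 10^(G_i,dB/10)
  Stage 1: F_1 = 10^(0.385/10) = 1.093, G_1 = 10^(−0.385/10) = 0.9152
  Stage 2: F_2 = 10^(1.11/10) = 1.291, G_2 = 10^(21.2/10) = 131.8
  Stage 3: F_3 = 10^(3.47/10) = 2.223, G_3 = 10^(12.6/10) = 18.20
  Stage 4: F_4 = 10^(3.02/10) = 2.004, G_4 = 10^(11.5/10) = 14.13
Friis cascade:
  F = 1.093 + (1.291 − 1)/0.9152 + (2.223 − 1)/120.6 + (2.004 − 1)/2195 = 1.422
NF = 10 log₁₀(1.422) = 1.53 dB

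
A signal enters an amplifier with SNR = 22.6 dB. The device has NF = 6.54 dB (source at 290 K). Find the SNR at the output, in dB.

By definition F = SNR_in/SNR_out, so in dB: SNR_out = SNR_in − NF
SNR_out = 22.6 − 6.54 = 16.06 dB

16.06 dB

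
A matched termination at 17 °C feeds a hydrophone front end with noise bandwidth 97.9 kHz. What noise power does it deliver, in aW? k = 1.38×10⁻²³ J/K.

392 aW

T = 17 °C + 273.15 = 290.15 K
P_n = kTB = 1.38×10⁻²³ × 290.15 × 9.79×10⁴ = 3.92×10⁻¹⁶ W = 392 aW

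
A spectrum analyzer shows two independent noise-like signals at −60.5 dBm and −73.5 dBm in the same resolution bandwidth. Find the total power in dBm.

−60.3 dBm

Convert to linear, add, convert back:
P₁ = 8.91×10⁻¹⁰ W, P₂ = 4.47×10⁻¹¹ W
P_tot = 9.36×10⁻¹⁰ W → 10 log₁₀(P_tot / 10⁻³) = −60.3 dBm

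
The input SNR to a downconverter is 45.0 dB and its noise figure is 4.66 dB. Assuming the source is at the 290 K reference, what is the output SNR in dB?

40.34 dB

By definition F = SNR_in/SNR_out, so in dB: SNR_out = SNR_in − NF
SNR_out = 45.0 − 4.66 = 40.34 dB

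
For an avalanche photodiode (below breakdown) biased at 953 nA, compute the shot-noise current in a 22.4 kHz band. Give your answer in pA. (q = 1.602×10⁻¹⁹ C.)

I_n = √(2qI·B)
2qI·B = 2 × 1.602×10⁻¹⁹ × 9.53×10⁻⁷ × 2.24×10⁴ = 6.84×10⁻²¹ A²
I_n = √(6.84×10⁻²¹) = 8.27×10⁻¹¹ A = 82.7 pA

82.7 pA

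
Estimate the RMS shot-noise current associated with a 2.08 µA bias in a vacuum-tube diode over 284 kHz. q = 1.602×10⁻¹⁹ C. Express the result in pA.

I_n = √(2qI·B)
2qI·B = 2 × 1.602×10⁻¹⁹ × 2.08×10⁻⁶ × 2.84×10⁵ = 1.89×10⁻¹⁹ A²
I_n = √(1.89×10⁻¹⁹) = 4.35×10⁻¹⁰ A = 435 pA

435 pA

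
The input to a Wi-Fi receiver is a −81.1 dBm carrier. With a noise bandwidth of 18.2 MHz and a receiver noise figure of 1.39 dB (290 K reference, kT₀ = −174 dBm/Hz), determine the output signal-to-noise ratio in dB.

18.9 dB

Noise floor: N = −174 + 10 log₁₀(B) + NF
10 log₁₀(1.82×10⁷) = 72.6 dB
N = −174 + 72.6 + 1.39 = −100.01 dBm
SNR = P_sig − N = −81.1 − (−100.01) = 18.91 dB → 18.9 dB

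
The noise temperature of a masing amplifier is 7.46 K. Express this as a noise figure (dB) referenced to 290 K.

0.110 dB

F = 1 + T_e/T₀ = 1 + 7.46/290 = 1.02572
NF = 10 log₁₀(1.02572) = 0.110 dB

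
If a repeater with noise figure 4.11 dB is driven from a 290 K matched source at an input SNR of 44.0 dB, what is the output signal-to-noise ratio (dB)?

By definition F = SNR_in/SNR_out, so in dB: SNR_out = SNR_in − NF
SNR_out = 44.0 − 4.11 = 39.89 dB

39.89 dB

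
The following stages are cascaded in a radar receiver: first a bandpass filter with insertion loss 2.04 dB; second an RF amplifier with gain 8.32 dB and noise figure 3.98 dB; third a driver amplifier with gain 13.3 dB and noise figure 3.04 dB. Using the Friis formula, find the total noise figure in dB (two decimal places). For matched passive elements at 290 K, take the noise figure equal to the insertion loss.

6.27 dB

Convert to linear (a loss of L dB is a gain of −L dB): F_i = 10^(NF_i/10), G_i = 10^(G_i,dB/10)
  Stage 1: F_1 = 10^(2.04/10) = 1.600, G_1 = 10^(−2.04/10) = 0.6252
  Stage 2: F_2 = 10^(3.98/10) = 2.500, G_2 = 10^(8.32/10) = 6.792
  Stage 3: F_3 = 10^(3.04/10) = 2.014, G_3 = 10^(13.3/10) = 21.38
Friis cascade:
  F = 1.600 + (2.500 − 1)/0.6252 + (2.014 − 1)/4.246 = 4.238
NF = 10 log₁₀(4.238) = 6.27 dB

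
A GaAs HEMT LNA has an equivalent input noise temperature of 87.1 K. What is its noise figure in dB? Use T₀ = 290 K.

F = 1 + T_e/T₀ = 1 + 87.1/290 = 1.30034
NF = 10 log₁₀(1.30034) = 1.14 dB

1.14 dB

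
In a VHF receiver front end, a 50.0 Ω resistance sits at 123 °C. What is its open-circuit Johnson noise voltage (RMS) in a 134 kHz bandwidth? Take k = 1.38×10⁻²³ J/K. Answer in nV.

T = 123 °C + 273.15 = 396.15 K
V_n = √(4kTRB)
4kTRB = 4 × 1.38×10⁻²³ × 396.15 × 5.00×10¹ × 1.34×10⁵ = 1.47×10⁻¹³ V²
V_n = √(1.47×10⁻¹³) = 3.83×10⁻⁷ V = 383 nV

383 nV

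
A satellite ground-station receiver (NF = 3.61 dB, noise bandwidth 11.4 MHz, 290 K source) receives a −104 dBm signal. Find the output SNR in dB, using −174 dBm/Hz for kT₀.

Noise floor: N = −174 + 10 log₁₀(B) + NF
10 log₁₀(1.14×10⁷) = 70.57 dB
N = −174 + 70.57 + 3.61 = −99.82 dBm
SNR = P_sig − N = −104 − (−99.82) = −4.18 dB → −4.2 dB

−4.2 dB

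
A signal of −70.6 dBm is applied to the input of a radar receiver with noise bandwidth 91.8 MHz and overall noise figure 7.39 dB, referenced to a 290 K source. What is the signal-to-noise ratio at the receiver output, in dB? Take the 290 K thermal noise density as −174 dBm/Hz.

16.4 dB

Noise floor: N = −174 + 10 log₁₀(B) + NF
10 log₁₀(9.18×10⁷) = 79.63 dB
N = −174 + 79.63 + 7.39 = −86.98 dBm
SNR = P_sig − N = −70.6 − (−86.98) = 16.38 dB → 16.4 dB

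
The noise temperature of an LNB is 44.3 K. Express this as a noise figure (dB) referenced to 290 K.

F = 1 + T_e/T₀ = 1 + 44.3/290 = 1.15276
NF = 10 log₁₀(1.15276) = 0.617 dB

0.617 dB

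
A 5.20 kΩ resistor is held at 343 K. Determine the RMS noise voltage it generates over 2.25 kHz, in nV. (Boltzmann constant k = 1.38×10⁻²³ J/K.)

V_n = √(4kTRB)
4kTRB = 4 × 1.38×10⁻²³ × 343 × 5.20×10³ × 2.25×10³ = 2.22×10⁻¹³ V²
V_n = √(2.22×10⁻¹³) = 4.71×10⁻⁷ V = 471 nV

471 nV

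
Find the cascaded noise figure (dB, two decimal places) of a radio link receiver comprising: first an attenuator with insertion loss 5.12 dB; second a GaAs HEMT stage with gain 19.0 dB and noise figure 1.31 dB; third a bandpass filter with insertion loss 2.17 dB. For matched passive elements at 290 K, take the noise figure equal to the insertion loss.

6.46 dB

Convert to linear (a loss of L dB is a gain of −L dB): F_i = 10^(NF_i/10), G_i = 10^(G_i,dB/10)
  Stage 1: F_1 = 10^(5.12/10) = 3.251, G_1 = 10^(−5.12/10) = 0.3076
  Stage 2: F_2 = 10^(1.31/10) = 1.352, G_2 = 10^(19.0/10) = 79.43
  Stage 3: F_3 = 10^(2.17/10) = 1.648, G_3 = 10^(−2.17/10) = 0.6067
Friis cascade:
  F = 3.251 + (1.352 − 1)/0.3076 + (1.648 − 1)/24.43 = 4.422
NF = 10 log₁₀(4.422) = 6.46 dB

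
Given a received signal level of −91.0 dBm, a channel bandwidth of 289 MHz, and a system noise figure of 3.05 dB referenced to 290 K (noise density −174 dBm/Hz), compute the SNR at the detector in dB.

−4.7 dB

Noise floor: N = −174 + 10 log₁₀(B) + NF
10 log₁₀(2.89×10⁸) = 84.61 dB
N = −174 + 84.61 + 3.05 = −86.34 dBm
SNR = P_sig − N = −91.0 − (−86.34) = −4.66 dB → −4.7 dB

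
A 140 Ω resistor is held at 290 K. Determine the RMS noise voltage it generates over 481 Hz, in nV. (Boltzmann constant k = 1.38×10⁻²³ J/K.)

V_n = √(4kTRB)
4kTRB = 4 × 1.38×10⁻²³ × 290 × 1.40×10² × 4.81×10² = 1.08×10⁻¹⁵ V²
V_n = √(1.08×10⁻¹⁵) = 3.28×10⁻⁸ V = 32.8 nV

32.8 nV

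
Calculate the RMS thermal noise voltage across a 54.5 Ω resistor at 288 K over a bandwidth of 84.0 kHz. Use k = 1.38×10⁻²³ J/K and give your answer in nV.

V_n = √(4kTRB)
4kTRB = 4 × 1.38×10⁻²³ × 288 × 5.45×10¹ × 8.40×10⁴ = 7.28×10⁻¹⁴ V²
V_n = √(7.28×10⁻¹⁴) = 2.70×10⁻⁷ V = 270 nV

270 nV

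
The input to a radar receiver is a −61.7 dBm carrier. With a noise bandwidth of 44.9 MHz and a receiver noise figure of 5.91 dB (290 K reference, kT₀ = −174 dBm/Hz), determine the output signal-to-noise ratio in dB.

Noise floor: N = −174 + 10 log₁₀(B) + NF
10 log₁₀(4.49×10⁷) = 76.52 dB
N = −174 + 76.52 + 5.91 = −91.57 dBm
SNR = P_sig − N = −61.7 − (−91.57) = 29.87 dB → 29.9 dB

29.9 dB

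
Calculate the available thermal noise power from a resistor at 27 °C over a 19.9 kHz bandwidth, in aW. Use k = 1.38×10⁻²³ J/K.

82.4 aW

T = 27 °C + 273.15 = 300.15 K
P_n = kTB = 1.38×10⁻²³ × 300.15 × 1.99×10⁴ = 8.24×10⁻¹⁷ W = 82.4 aW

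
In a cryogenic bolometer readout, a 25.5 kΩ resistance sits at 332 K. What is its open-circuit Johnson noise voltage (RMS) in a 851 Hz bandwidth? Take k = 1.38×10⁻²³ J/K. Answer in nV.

631 nV

V_n = √(4kTRB)
4kTRB = 4 × 1.38×10⁻²³ × 332 × 2.55×10⁴ × 8.51×10² = 3.98×10⁻¹³ V²
V_n = √(3.98×10⁻¹³) = 6.31×10⁻⁷ V = 631 nV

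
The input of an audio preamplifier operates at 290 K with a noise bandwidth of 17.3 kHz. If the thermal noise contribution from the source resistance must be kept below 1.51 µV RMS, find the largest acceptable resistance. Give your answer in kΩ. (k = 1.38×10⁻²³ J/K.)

8.23 kΩ

Johnson–Nyquist: V_n = √(4kTRB) ⇒ R = V_n² / (4kTB)
4kTB = 4 × 1.38×10⁻²³ × 290 × 1.73×10⁴ = 2.77×10⁻¹⁶
R = (1.51×10⁻⁶)² / 2.77×10⁻¹⁶ = 8.23×10³ Ω = 8.23 kΩ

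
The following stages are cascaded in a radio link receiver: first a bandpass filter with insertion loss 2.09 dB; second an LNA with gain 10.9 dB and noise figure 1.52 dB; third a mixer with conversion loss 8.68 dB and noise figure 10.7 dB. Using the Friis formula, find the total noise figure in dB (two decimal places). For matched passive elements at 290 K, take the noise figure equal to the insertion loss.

Convert to linear (a loss of L dB is a gain of −L dB): F_i = 10^(NF_i/10), G_i = 10^(G_i,dB/10)
  Stage 1: F_1 = 10^(2.09/10) = 1.618, G_1 = 10^(−2.09/10) = 0.6180
  Stage 2: F_2 = 10^(1.52/10) = 1.419, G_2 = 10^(10.9/10) = 12.30
  Stage 3: F_3 = 10^(10.7/10) = 11.75, G_3 = 10^(−8.68/10) = 0.1355
Friis cascade:
  F = 1.618 + (1.419 − 1)/0.6180 + (11.75 − 1)/7.603 = 3.710
NF = 10 log₁₀(3.710) = 5.69 dB

5.69 dB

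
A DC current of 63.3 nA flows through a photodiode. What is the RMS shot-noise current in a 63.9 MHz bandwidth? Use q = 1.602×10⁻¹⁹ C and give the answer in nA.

I_n = √(2qI·B)
2qI·B = 2 × 1.602×10⁻¹⁹ × 6.33×10⁻⁸ × 6.39×10⁷ = 1.30×10⁻¹⁸ A²
I_n = √(1.30×10⁻¹⁸) = 1.14×10⁻⁹ A = 1.14 nA

1.14 nA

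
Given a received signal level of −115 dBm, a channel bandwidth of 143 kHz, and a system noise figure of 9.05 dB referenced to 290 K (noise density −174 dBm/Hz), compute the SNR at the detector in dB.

Noise floor: N = −174 + 10 log₁₀(B) + NF
10 log₁₀(1.43×10⁵) = 51.55 dB
N = −174 + 51.55 + 9.05 = −113.40 dBm
SNR = P_sig − N = −115 − (−113.40) = −1.60 dB → −1.6 dB

−1.6 dB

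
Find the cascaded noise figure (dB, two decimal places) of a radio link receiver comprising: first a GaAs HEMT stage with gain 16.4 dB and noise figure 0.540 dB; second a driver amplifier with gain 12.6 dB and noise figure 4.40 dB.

0.69 dB

Convert to linear (a loss of L dB is a gain of −L dB): F_i = 10^(NF_i/10), G_i = 10^(G_i,dB/10)
  Stage 1: F_1 = 10^(0.540/10) = 1.132, G_1 = 10^(16.4/10) = 43.65
  Stage 2: F_2 = 10^(4.40/10) = 2.754, G_2 = 10^(12.6/10) = 18.20
Friis cascade:
  F = 1.132 + (2.754 − 1)/43.65 = 1.173
NF = 10 log₁₀(1.173) = 0.69 dB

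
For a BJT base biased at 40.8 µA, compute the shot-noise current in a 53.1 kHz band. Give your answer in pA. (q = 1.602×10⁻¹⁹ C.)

I_n = √(2qI·B)
2qI·B = 2 × 1.602×10⁻¹⁹ × 4.08×10⁻⁵ × 5.31×10⁴ = 6.94×10⁻¹⁹ A²
I_n = √(6.94×10⁻¹⁹) = 8.33×10⁻¹⁰ A = 833 pA

833 pA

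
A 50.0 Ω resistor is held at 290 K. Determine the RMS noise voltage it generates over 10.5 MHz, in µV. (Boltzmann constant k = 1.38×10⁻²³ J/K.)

2.90 µV

V_n = √(4kTRB)
4kTRB = 4 × 1.38×10⁻²³ × 290 × 5.00×10¹ × 1.05×10⁷ = 8.40×10⁻¹² V²
V_n = √(8.40×10⁻¹²) = 2.90×10⁻⁶ V = 2.90 µV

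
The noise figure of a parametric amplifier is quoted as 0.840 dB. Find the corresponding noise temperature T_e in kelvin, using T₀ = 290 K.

61.9 K

F = 10^(0.840/10) = 1.21339
T_e = (F − 1)·T₀ = (1.21339 − 1) × 290 = 61.9 K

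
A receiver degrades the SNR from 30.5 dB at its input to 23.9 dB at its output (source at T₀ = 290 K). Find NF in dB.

NF (dB) = SNR_in(dB) − SNR_out(dB) when the source is at T₀
NF = 30.5 − 23.9 = 6.6 dB

6.6 dB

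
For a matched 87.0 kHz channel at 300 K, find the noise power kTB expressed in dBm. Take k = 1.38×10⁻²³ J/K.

−124.4 dBm

P_n = kTB = 1.38×10⁻²³ × 300 × 8.70×10⁴ = 3.60×10⁻¹⁶ W
In dBm: 10 log₁₀(3.60×10⁻¹⁶ / 10⁻³) = −124.4 dBm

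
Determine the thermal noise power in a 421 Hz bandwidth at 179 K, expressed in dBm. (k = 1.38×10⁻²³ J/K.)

P_n = kTB = 1.38×10⁻²³ × 179 × 4.21×10² = 1.04×10⁻¹⁸ W
In dBm: 10 log₁₀(1.04×10⁻¹⁸ / 10⁻³) = −149.8 dBm

−149.8 dBm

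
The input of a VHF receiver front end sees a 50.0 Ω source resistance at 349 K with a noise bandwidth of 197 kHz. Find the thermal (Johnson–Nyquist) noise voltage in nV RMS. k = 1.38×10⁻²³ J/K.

V_n = √(4kTRB)
4kTRB = 4 × 1.38×10⁻²³ × 349 × 5.00×10¹ × 1.97×10⁵ = 1.90×10⁻¹³ V²
V_n = √(1.90×10⁻¹³) = 4.36×10⁻⁷ V = 436 nV

436 nV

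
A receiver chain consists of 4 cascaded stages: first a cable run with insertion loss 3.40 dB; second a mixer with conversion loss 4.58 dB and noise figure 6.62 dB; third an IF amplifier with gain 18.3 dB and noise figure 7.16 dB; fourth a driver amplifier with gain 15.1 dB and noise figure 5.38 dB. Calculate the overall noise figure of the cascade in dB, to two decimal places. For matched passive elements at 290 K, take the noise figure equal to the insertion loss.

15.64 dB

Convert to linear (a loss of L dB is a gain of −L dB): F_i = 10^(NF_i/10), G_i = 10^(G_i,dB/10)
  Stage 1: F_1 = 10^(3.40/10) = 2.188, G_1 = 10^(−3.40/10) = 0.4571
  Stage 2: F_2 = 10^(6.62/10) = 4.592, G_2 = 10^(−4.58/10) = 0.3483
  Stage 3: F_3 = 10^(7.16/10) = 5.200, G_3 = 10^(18.3/10) = 67.61
  Stage 4: F_4 = 10^(5.38/10) = 3.451, G_4 = 10^(15.1/10) = 32.36
Friis cascade:
  F = 2.188 + (4.592 − 1)/0.4571 + (5.200 − 1)/0.1592 + (3.451 − 1)/10.76 = 36.65
NF = 10 log₁₀(36.65) = 15.64 dB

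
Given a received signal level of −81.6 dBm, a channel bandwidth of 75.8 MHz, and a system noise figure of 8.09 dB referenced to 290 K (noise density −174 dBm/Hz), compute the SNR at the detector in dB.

5.5 dB

Noise floor: N = −174 + 10 log₁₀(B) + NF
10 log₁₀(7.58×10⁷) = 78.8 dB
N = −174 + 78.8 + 8.09 = −87.11 dBm
SNR = P_sig − N = −81.6 − (−87.11) = 5.51 dB → 5.5 dB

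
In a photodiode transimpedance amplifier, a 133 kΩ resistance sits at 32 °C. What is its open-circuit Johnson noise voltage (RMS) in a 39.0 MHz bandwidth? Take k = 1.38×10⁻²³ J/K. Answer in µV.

296 µV

T = 32 °C + 273.15 = 305.15 K
V_n = √(4kTRB)
4kTRB = 4 × 1.38×10⁻²³ × 305.15 × 1.33×10⁵ × 3.90×10⁷ = 8.74×10⁻⁸ V²
V_n = √(8.74×10⁻⁸) = 2.96×10⁻⁴ V = 296 µV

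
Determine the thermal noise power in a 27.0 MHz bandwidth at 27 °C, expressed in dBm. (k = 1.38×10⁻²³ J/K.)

T = 27 °C + 273.15 = 300.15 K
P_n = kTB = 1.38×10⁻²³ × 300.15 × 2.70×10⁷ = 1.12×10⁻¹³ W
In dBm: 10 log₁₀(1.12×10⁻¹³ / 10⁻³) = −99.5 dBm

−99.5 dBm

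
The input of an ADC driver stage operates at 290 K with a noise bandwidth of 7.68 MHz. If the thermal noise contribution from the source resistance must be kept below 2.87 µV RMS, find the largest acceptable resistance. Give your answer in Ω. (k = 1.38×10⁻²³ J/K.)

67.0 Ω

Johnson–Nyquist: V_n = √(4kTRB) ⇒ R = V_n² / (4kTB)
4kTB = 4 × 1.38×10⁻²³ × 290 × 7.68×10⁶ = 1.23×10⁻¹³
R = (2.87×10⁻⁶)² / 1.23×10⁻¹³ = 6.70×10¹ Ω = 67.0 Ω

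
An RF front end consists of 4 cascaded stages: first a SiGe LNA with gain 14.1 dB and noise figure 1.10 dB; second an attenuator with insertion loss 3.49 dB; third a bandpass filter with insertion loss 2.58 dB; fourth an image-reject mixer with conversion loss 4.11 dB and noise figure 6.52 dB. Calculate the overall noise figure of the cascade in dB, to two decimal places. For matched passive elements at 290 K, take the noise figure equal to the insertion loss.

2.91 dB

Convert to linear (a loss of L dB is a gain of −L dB): F_i = 10^(NF_i/10), G_i = 10^(G_i,dB/10)
  Stage 1: F_1 = 10^(1.10/10) = 1.288, G_1 = 10^(14.1/10) = 25.70
  Stage 2: F_2 = 10^(3.49/10) = 2.234, G_2 = 10^(−3.49/10) = 0.4477
  Stage 3: F_3 = 10^(2.58/10) = 1.811, G_3 = 10^(−2.58/10) = 0.5521
  Stage 4: F_4 = 10^(6.52/10) = 4.487, G_4 = 10^(−4.11/10) = 0.3882
Friis cascade:
  F = 1.288 + (2.234 − 1)/25.70 + (1.811 − 1)/11.51 + (4.487 − 1)/6.353 = 1.956
NF = 10 log₁₀(1.956) = 2.91 dB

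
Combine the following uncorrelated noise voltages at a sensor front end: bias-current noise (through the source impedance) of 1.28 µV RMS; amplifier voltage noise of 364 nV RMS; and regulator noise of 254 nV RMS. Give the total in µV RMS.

Uncorrelated sources add in power (mean-square): V_tot = √(ΣV_i²)
V_tot = √[(1.28×10⁻⁶)² + (3.64×10⁻⁷)² + (2.54×10⁻⁷)²] = 1.35×10⁻⁶ V = 1.35 µV

1.35 µV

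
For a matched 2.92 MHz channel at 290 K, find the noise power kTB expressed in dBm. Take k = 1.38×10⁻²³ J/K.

P_n = kTB = 1.38×10⁻²³ × 290 × 2.92×10⁶ = 1.17×10⁻¹⁴ W
In dBm: 10 log₁₀(1.17×10⁻¹⁴ / 10⁻³) = −109.3 dBm

−109.3 dBm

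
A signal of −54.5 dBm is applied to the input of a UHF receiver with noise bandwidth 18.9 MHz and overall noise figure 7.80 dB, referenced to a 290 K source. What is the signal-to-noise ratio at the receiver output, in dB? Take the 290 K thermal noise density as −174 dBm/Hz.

Noise floor: N = −174 + 10 log₁₀(B) + NF
10 log₁₀(1.89×10⁷) = 72.76 dB
N = −174 + 72.76 + 7.80 = −93.44 dBm
SNR = P_sig − N = −54.5 − (−93.44) = 38.94 dB → 38.9 dB

38.9 dB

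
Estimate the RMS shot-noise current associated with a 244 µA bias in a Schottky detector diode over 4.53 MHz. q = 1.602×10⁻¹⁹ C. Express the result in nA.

18.8 nA

I_n = √(2qI·B)
2qI·B = 2 × 1.602×10⁻¹⁹ × 2.44×10⁻⁴ × 4.53×10⁶ = 3.54×10⁻¹⁶ A²
I_n = √(3.54×10⁻¹⁶) = 1.88×10⁻⁸ A = 18.8 nA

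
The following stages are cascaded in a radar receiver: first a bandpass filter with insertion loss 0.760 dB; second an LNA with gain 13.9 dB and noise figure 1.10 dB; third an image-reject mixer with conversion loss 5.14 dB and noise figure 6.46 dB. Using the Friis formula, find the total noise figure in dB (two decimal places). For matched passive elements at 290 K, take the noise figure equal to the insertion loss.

Convert to linear (a loss of L dB is a gain of −L dB): F_i = 10^(NF_i/10), G_i = 10^(G_i,dB/10)
  Stage 1: F_1 = 10^(0.760/10) = 1.191, G_1 = 10^(−0.760/10) = 0.8395
  Stage 2: F_2 = 10^(1.10/10) = 1.288, G_2 = 10^(13.9/10) = 24.55
  Stage 3: F_3 = 10^(6.46/10) = 4.426, G_3 = 10^(−5.14/10) = 0.3062
Friis cascade:
  F = 1.191 + (1.288 − 1)/0.8395 + (4.426 − 1)/20.61 = 1.701
NF = 10 log₁₀(1.701) = 2.31 dB

2.31 dB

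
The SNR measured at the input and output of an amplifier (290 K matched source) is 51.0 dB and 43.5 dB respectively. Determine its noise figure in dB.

NF (dB) = SNR_in(dB) − SNR_out(dB) when the source is at T₀
NF = 51.0 − 43.5 = 7.5 dB

7.5 dB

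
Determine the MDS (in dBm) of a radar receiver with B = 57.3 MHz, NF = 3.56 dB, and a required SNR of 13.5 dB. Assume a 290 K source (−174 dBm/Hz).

Sensitivity = −174 + 10 log₁₀(B) + NF + SNR_min
= −174 + 77.58 + 3.56 + 13.5
= −79.36 dBm → −79.4 dBm

−79.4 dBm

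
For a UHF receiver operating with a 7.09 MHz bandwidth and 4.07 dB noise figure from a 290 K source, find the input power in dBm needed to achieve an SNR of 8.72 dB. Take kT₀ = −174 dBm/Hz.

−92.7 dBm

Sensitivity = −174 + 10 log₁₀(B) + NF + SNR_min
= −174 + 68.51 + 4.07 + 8.72
= −92.70 dBm → −92.7 dBm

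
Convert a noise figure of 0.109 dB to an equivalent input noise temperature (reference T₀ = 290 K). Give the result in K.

7.37 K

F = 10^(0.109/10) = 1.02542
T_e = (F − 1)·T₀ = (1.02542 − 1) × 290 = 7.37 K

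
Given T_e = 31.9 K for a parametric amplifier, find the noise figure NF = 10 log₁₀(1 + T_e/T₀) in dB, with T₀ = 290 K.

0.453 dB

F = 1 + T_e/T₀ = 1 + 31.9/290 = 1.11
NF = 10 log₁₀(1.11) = 0.453 dB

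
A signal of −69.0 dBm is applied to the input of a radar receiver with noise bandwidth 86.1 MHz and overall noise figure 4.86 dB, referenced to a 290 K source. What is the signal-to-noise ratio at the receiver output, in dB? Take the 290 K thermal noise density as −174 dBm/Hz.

Noise floor: N = −174 + 10 log₁₀(B) + NF
10 log₁₀(8.61×10⁷) = 79.35 dB
N = −174 + 79.35 + 4.86 = −89.79 dBm
SNR = P_sig − N = −69.0 − (−89.79) = 20.79 dB → 20.8 dB

20.8 dB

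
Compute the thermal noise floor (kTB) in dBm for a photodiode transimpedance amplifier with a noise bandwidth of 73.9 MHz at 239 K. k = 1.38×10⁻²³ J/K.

−96.1 dBm

P_n = kTB = 1.38×10⁻²³ × 239 × 7.39×10⁷ = 2.44×10⁻¹³ W
In dBm: 10 log₁₀(2.44×10⁻¹³ / 10⁻³) = −96.1 dBm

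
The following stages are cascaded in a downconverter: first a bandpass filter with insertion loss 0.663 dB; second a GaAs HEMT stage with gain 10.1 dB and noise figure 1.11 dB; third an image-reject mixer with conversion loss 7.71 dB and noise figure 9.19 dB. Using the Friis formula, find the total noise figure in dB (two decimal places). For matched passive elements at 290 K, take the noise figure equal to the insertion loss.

3.68 dB

Convert to linear (a loss of L dB is a gain of −L dB): F_i = 10^(NF_i/10), G_i = 10^(G_i,dB/10)
  Stage 1: F_1 = 10^(0.663/10) = 1.165, G_1 = 10^(−0.663/10) = 0.8584
  Stage 2: F_2 = 10^(1.11/10) = 1.291, G_2 = 10^(10.1/10) = 10.23
  Stage 3: F_3 = 10^(9.19/10) = 8.299, G_3 = 10^(−7.71/10) = 0.1694
Friis cascade:
  F = 1.165 + (1.291 − 1)/0.8584 + (8.299 − 1)/8.784 = 2.335
NF = 10 log₁₀(2.335) = 3.68 dB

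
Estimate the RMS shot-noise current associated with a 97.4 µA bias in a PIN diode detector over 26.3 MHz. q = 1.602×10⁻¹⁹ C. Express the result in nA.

I_n = √(2qI·B)
2qI·B = 2 × 1.602×10⁻¹⁹ × 9.74×10⁻⁵ × 2.63×10⁷ = 8.21×10⁻¹⁶ A²
I_n = √(8.21×10⁻¹⁶) = 2.86×10⁻⁸ A = 28.6 nA

28.6 nA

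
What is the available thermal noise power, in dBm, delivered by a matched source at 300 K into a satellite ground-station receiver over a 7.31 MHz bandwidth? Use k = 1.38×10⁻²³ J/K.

−105.2 dBm

P_n = kTB = 1.38×10⁻²³ × 300 × 7.31×10⁶ = 3.03×10⁻¹⁴ W
In dBm: 10 log₁₀(3.03×10⁻¹⁴ / 10⁻³) = −105.2 dBm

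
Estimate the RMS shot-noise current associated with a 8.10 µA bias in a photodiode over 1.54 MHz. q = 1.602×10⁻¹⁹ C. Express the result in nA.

2.00 nA

I_n = √(2qI·B)
2qI·B = 2 × 1.602×10⁻¹⁹ × 8.10×10⁻⁶ × 1.54×10⁶ = 4.00×10⁻¹⁸ A²
I_n = √(4.00×10⁻¹⁸) = 2.00×10⁻⁹ A = 2.00 nA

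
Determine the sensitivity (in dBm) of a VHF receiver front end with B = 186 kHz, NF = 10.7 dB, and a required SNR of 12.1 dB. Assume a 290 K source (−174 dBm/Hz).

−98.5 dBm

Sensitivity = −174 + 10 log₁₀(B) + NF + SNR_min
= −174 + 52.7 + 10.7 + 12.1
= −98.5 dBm → −98.5 dBm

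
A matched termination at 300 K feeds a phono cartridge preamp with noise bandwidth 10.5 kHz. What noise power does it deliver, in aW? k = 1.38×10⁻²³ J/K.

P_n = kTB = 1.38×10⁻²³ × 300 × 1.05×10⁴ = 4.35×10⁻¹⁷ W = 43.5 aW

43.5 aW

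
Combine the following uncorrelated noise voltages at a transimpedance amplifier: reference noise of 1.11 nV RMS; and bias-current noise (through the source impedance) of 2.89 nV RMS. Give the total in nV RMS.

3.10 nV

Uncorrelated sources add in power (mean-square): V_tot = √(ΣV_i²)
V_tot = √[(1.11×10⁻⁹)² + (2.89×10⁻⁹)²] = 3.10×10⁻⁹ V = 3.10 nV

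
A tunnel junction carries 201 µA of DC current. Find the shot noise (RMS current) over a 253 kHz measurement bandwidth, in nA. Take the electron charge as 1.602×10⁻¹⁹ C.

I_n = √(2qI·B)
2qI·B = 2 × 1.602×10⁻¹⁹ × 2.01×10⁻⁴ × 2.53×10⁵ = 1.63×10⁻¹⁷ A²
I_n = √(1.63×10⁻¹⁷) = 4.04×10⁻⁹ A = 4.04 nA

4.04 nA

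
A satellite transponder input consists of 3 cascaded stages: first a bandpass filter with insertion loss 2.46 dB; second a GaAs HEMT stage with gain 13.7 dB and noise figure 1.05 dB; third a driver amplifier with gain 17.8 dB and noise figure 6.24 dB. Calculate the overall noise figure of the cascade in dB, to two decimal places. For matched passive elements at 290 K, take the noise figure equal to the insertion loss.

3.95 dB

Convert to linear (a loss of L dB is a gain of −L dB): F_i = 10^(NF_i/10), G_i = 10^(G_i,dB/10)
  Stage 1: F_1 = 10^(2.46/10) = 1.762, G_1 = 10^(−2.46/10) = 0.5675
  Stage 2: F_2 = 10^(1.05/10) = 1.274, G_2 = 10^(13.7/10) = 23.44
  Stage 3: F_3 = 10^(6.24/10) = 4.207, G_3 = 10^(17.8/10) = 60.26
Friis cascade:
  F = 1.762 + (1.274 − 1)/0.5675 + (4.207 − 1)/13.30 = 2.485
NF = 10 log₁₀(2.485) = 3.95 dB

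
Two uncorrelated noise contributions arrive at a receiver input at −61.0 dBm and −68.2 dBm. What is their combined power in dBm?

−60.2 dBm

Convert to linear, add, convert back:
P₁ = 7.94×10⁻¹⁰ W, P₂ = 1.51×10⁻¹⁰ W
P_tot = 9.46×10⁻¹⁰ W → 10 log₁₀(P_tot / 10⁻³) = −60.2 dBm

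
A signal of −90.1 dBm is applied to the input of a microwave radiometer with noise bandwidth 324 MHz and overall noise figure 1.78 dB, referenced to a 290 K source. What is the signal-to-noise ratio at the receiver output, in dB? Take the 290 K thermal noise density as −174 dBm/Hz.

−3.0 dB

Noise floor: N = −174 + 10 log₁₀(B) + NF
10 log₁₀(3.24×10⁸) = 85.11 dB
N = −174 + 85.11 + 1.78 = −87.11 dBm
SNR = P_sig − N = −90.1 − (−87.11) = −2.99 dB → −3.0 dB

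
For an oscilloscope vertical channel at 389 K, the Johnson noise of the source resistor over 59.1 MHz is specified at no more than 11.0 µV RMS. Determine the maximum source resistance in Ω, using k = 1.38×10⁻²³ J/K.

Johnson–Nyquist: V_n = √(4kTRB) ⇒ R = V_n² / (4kTB)
4kTB = 4 × 1.38×10⁻²³ × 389 × 5.91×10⁷ = 1.27×10⁻¹²
R = (1.10×10⁻⁵)² / 1.27×10⁻¹² = 9.53×10¹ Ω = 95.3 Ω

95.3 Ω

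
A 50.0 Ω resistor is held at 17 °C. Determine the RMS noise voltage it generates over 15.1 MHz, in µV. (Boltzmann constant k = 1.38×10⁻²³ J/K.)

3.48 µV

T = 17 °C + 273.15 = 290.15 K
V_n = √(4kTRB)
4kTRB = 4 × 1.38×10⁻²³ × 290.15 × 5.00×10¹ × 1.51×10⁷ = 1.21×10⁻¹¹ V²
V_n = √(1.21×10⁻¹¹) = 3.48×10⁻⁶ V = 3.48 µV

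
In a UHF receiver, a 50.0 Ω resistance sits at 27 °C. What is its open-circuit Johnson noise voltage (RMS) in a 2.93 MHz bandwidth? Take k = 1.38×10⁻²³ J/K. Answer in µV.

T = 27 °C + 273.15 = 300.15 K
V_n = √(4kTRB)
4kTRB = 4 × 1.38×10⁻²³ × 300.15 × 5.00×10¹ × 2.93×10⁶ = 2.43×10⁻¹² V²
V_n = √(2.43×10⁻¹²) = 1.56×10⁻⁶ V = 1.56 µV

1.56 µV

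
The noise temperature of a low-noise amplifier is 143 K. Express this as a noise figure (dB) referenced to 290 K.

F = 1 + T_e/T₀ = 1 + 143/290 = 1.4931
NF = 10 log₁₀(1.4931) = 1.74 dB

1.74 dB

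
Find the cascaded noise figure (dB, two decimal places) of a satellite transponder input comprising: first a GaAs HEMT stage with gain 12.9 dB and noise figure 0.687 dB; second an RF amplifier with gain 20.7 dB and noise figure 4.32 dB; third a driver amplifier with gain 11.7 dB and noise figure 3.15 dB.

Convert to linear (a loss of L dB is a gain of −L dB): F_i = 10^(NF_i/10), G_i = 10^(G_i,dB/10)
  Stage 1: F_1 = 10^(0.687/10) = 1.171, G_1 = 10^(12.9/10) = 19.50
  Stage 2: F_2 = 10^(4.32/10) = 2.704, G_2 = 10^(20.7/10) = 117.5
  Stage 3: F_3 = 10^(3.15/10) = 2.065, G_3 = 10^(11.7/10) = 14.79
Friis cascade:
  F = 1.171 + (2.704 − 1)/19.50 + (2.065 − 1)/2291 = 1.259
NF = 10 log₁₀(1.259) = 1.00 dB

1.00 dB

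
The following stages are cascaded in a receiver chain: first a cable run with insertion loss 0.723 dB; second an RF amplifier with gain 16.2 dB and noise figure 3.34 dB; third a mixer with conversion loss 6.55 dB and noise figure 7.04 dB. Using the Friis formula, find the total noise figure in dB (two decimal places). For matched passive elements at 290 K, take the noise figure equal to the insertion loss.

Convert to linear (a loss of L dB is a gain of −L dB): F_i = 10^(NF_i/10), G_i = 10^(G_i,dB/10)
  Stage 1: F_1 = 10^(0.723/10) = 1.181, G_1 = 10^(−0.723/10) = 0.8466
  Stage 2: F_2 = 10^(3.34/10) = 2.158, G_2 = 10^(16.2/10) = 41.69
  Stage 3: F_3 = 10^(7.04/10) = 5.058, G_3 = 10^(−6.55/10) = 0.2213
Friis cascade:
  F = 1.181 + (2.158 − 1)/0.8466 + (5.058 − 1)/35.29 = 2.664
NF = 10 log₁₀(2.664) = 4.25 dB

4.25 dB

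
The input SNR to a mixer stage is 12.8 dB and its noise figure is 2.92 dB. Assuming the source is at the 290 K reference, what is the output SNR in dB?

By definition F = SNR_in/SNR_out, so in dB: SNR_out = SNR_in − NF
SNR_out = 12.8 − 2.92 = 9.88 dB

9.88 dB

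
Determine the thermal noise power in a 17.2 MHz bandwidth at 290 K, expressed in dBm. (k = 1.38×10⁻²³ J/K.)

P_n = kTB = 1.38×10⁻²³ × 290 × 1.72×10⁷ = 6.88×10⁻¹⁴ W
In dBm: 10 log₁₀(6.88×10⁻¹⁴ / 10⁻³) = −101.6 dBm

−101.6 dBm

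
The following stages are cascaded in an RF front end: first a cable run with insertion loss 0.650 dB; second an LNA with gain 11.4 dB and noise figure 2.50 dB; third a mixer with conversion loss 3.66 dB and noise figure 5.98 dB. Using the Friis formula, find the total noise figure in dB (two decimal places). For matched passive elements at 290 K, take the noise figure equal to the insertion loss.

Convert to linear (a loss of L dB is a gain of −L dB): F_i = 10^(NF_i/10), G_i = 10^(G_i,dB/10)
  Stage 1: F_1 = 10^(0.650/10) = 1.161, G_1 = 10^(−0.650/10) = 0.8610
  Stage 2: F_2 = 10^(2.50/10) = 1.778, G_2 = 10^(11.4/10) = 13.80
  Stage 3: F_3 = 10^(5.98/10) = 3.963, G_3 = 10^(−3.66/10) = 0.4305
Friis cascade:
  F = 1.161 + (1.778 − 1)/0.8610 + (3.963 − 1)/11.89 = 2.315
NF = 10 log₁₀(2.315) = 3.64 dB

3.64 dB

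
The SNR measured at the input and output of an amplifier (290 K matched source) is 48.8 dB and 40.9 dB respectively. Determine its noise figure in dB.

7.9 dB

NF (dB) = SNR_in(dB) − SNR_out(dB) when the source is at T₀
NF = 48.8 − 40.9 = 7.9 dB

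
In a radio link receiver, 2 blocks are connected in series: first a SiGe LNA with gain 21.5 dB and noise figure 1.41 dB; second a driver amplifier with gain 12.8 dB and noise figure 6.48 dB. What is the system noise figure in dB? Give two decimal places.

1.49 dB

Convert to linear (a loss of L dB is a gain of −L dB): F_i = 10^(NF_i/10), G_i = 10^(G_i,dB/10)
  Stage 1: F_1 = 10^(1.41/10) = 1.384, G_1 = 10^(21.5/10) = 141.3
  Stage 2: F_2 = 10^(6.48/10) = 4.446, G_2 = 10^(12.8/10) = 19.05
Friis cascade:
  F = 1.384 + (4.446 − 1)/141.3 = 1.408
NF = 10 log₁₀(1.408) = 1.49 dB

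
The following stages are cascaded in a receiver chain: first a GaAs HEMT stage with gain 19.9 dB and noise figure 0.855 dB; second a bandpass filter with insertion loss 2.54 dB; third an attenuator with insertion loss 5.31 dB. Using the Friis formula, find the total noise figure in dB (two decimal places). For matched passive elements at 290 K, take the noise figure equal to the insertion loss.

Convert to linear (a loss of L dB is a gain of −L dB): F_i = 10^(NF_i/10), G_i = 10^(G_i,dB/10)
  Stage 1: F_1 = 10^(0.855/10) = 1.218, G_1 = 10^(19.9/10) = 97.72
  Stage 2: F_2 = 10^(2.54/10) = 1.795, G_2 = 10^(−2.54/10) = 0.5572
  Stage 3: F_3 = 10^(5.31/10) = 3.396, G_3 = 10^(−5.31/10) = 0.2944
Friis cascade:
  F = 1.218 + (1.795 − 1)/97.72 + (3.396 − 1)/54.45 = 1.270
NF = 10 log₁₀(1.270) = 1.04 dB

1.04 dB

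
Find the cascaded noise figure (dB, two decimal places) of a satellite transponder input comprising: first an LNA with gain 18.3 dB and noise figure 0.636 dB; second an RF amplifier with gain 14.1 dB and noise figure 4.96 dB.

0.75 dB

Convert to linear (a loss of L dB is a gain of −L dB): F_i = 10^(NF_i/10), G_i = 10^(G_i,dB/10)
  Stage 1: F_1 = 10^(0.636/10) = 1.158, G_1 = 10^(18.3/10) = 67.61
  Stage 2: F_2 = 10^(4.96/10) = 3.133, G_2 = 10^(14.1/10) = 25.70
Friis cascade:
  F = 1.158 + (3.133 − 1)/67.61 = 1.189
NF = 10 log₁₀(1.189) = 0.75 dB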